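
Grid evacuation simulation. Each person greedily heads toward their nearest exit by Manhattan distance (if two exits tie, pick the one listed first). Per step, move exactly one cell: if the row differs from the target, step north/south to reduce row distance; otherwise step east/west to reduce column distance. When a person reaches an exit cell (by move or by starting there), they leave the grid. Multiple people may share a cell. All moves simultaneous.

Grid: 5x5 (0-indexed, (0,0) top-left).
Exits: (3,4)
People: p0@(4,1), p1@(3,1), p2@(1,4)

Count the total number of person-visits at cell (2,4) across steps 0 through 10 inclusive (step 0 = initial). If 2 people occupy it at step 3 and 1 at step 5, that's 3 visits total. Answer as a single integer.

Step 0: p0@(4,1) p1@(3,1) p2@(1,4) -> at (2,4): 0 [-], cum=0
Step 1: p0@(3,1) p1@(3,2) p2@(2,4) -> at (2,4): 1 [p2], cum=1
Step 2: p0@(3,2) p1@(3,3) p2@ESC -> at (2,4): 0 [-], cum=1
Step 3: p0@(3,3) p1@ESC p2@ESC -> at (2,4): 0 [-], cum=1
Step 4: p0@ESC p1@ESC p2@ESC -> at (2,4): 0 [-], cum=1
Total visits = 1

Answer: 1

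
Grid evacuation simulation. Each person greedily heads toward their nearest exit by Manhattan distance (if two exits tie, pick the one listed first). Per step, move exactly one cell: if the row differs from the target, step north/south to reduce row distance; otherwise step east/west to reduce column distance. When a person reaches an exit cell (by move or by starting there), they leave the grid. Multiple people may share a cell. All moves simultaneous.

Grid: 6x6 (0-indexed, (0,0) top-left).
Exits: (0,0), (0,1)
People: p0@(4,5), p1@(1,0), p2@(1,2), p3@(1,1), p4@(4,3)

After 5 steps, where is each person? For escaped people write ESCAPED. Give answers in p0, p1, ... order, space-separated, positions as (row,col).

Step 1: p0:(4,5)->(3,5) | p1:(1,0)->(0,0)->EXIT | p2:(1,2)->(0,2) | p3:(1,1)->(0,1)->EXIT | p4:(4,3)->(3,3)
Step 2: p0:(3,5)->(2,5) | p1:escaped | p2:(0,2)->(0,1)->EXIT | p3:escaped | p4:(3,3)->(2,3)
Step 3: p0:(2,5)->(1,5) | p1:escaped | p2:escaped | p3:escaped | p4:(2,3)->(1,3)
Step 4: p0:(1,5)->(0,5) | p1:escaped | p2:escaped | p3:escaped | p4:(1,3)->(0,3)
Step 5: p0:(0,5)->(0,4) | p1:escaped | p2:escaped | p3:escaped | p4:(0,3)->(0,2)

(0,4) ESCAPED ESCAPED ESCAPED (0,2)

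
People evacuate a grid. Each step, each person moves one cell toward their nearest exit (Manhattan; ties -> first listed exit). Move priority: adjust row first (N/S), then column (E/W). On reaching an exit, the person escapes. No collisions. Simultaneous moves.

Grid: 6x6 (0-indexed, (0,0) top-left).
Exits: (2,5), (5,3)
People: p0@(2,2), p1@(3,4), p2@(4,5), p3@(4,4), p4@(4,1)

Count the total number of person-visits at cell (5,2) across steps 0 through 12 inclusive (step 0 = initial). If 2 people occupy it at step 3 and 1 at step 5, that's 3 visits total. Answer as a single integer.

Step 0: p0@(2,2) p1@(3,4) p2@(4,5) p3@(4,4) p4@(4,1) -> at (5,2): 0 [-], cum=0
Step 1: p0@(2,3) p1@(2,4) p2@(3,5) p3@(5,4) p4@(5,1) -> at (5,2): 0 [-], cum=0
Step 2: p0@(2,4) p1@ESC p2@ESC p3@ESC p4@(5,2) -> at (5,2): 1 [p4], cum=1
Step 3: p0@ESC p1@ESC p2@ESC p3@ESC p4@ESC -> at (5,2): 0 [-], cum=1
Total visits = 1

Answer: 1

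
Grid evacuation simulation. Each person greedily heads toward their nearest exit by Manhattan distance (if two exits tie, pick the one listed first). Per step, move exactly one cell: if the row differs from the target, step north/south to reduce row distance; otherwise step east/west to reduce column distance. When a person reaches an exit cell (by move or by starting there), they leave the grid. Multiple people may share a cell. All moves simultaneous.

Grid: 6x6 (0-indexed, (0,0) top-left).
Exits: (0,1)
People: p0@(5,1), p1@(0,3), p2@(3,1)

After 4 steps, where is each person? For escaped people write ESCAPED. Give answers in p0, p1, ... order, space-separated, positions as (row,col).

Step 1: p0:(5,1)->(4,1) | p1:(0,3)->(0,2) | p2:(3,1)->(2,1)
Step 2: p0:(4,1)->(3,1) | p1:(0,2)->(0,1)->EXIT | p2:(2,1)->(1,1)
Step 3: p0:(3,1)->(2,1) | p1:escaped | p2:(1,1)->(0,1)->EXIT
Step 4: p0:(2,1)->(1,1) | p1:escaped | p2:escaped

(1,1) ESCAPED ESCAPED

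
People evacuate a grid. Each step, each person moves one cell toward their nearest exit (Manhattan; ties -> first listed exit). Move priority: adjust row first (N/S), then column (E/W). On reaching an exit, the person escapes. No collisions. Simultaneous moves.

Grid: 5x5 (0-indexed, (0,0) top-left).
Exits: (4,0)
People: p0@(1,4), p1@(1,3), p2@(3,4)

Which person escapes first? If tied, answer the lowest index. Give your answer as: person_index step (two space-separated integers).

Step 1: p0:(1,4)->(2,4) | p1:(1,3)->(2,3) | p2:(3,4)->(4,4)
Step 2: p0:(2,4)->(3,4) | p1:(2,3)->(3,3) | p2:(4,4)->(4,3)
Step 3: p0:(3,4)->(4,4) | p1:(3,3)->(4,3) | p2:(4,3)->(4,2)
Step 4: p0:(4,4)->(4,3) | p1:(4,3)->(4,2) | p2:(4,2)->(4,1)
Step 5: p0:(4,3)->(4,2) | p1:(4,2)->(4,1) | p2:(4,1)->(4,0)->EXIT
Step 6: p0:(4,2)->(4,1) | p1:(4,1)->(4,0)->EXIT | p2:escaped
Step 7: p0:(4,1)->(4,0)->EXIT | p1:escaped | p2:escaped
Exit steps: [7, 6, 5]
First to escape: p2 at step 5

Answer: 2 5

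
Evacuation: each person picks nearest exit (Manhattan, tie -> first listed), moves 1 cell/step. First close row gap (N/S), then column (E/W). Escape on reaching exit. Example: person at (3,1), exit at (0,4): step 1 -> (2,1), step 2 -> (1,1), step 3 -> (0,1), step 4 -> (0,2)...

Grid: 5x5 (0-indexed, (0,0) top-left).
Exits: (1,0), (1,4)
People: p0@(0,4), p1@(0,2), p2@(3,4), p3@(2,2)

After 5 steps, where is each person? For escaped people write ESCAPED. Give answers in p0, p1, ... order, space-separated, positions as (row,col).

Step 1: p0:(0,4)->(1,4)->EXIT | p1:(0,2)->(1,2) | p2:(3,4)->(2,4) | p3:(2,2)->(1,2)
Step 2: p0:escaped | p1:(1,2)->(1,1) | p2:(2,4)->(1,4)->EXIT | p3:(1,2)->(1,1)
Step 3: p0:escaped | p1:(1,1)->(1,0)->EXIT | p2:escaped | p3:(1,1)->(1,0)->EXIT

ESCAPED ESCAPED ESCAPED ESCAPED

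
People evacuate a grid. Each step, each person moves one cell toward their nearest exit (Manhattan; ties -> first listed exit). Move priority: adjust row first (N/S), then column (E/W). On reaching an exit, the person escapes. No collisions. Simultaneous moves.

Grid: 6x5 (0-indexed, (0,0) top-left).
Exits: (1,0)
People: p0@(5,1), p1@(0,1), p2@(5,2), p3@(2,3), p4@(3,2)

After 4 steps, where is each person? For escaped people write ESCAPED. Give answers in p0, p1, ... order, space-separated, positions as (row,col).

Step 1: p0:(5,1)->(4,1) | p1:(0,1)->(1,1) | p2:(5,2)->(4,2) | p3:(2,3)->(1,3) | p4:(3,2)->(2,2)
Step 2: p0:(4,1)->(3,1) | p1:(1,1)->(1,0)->EXIT | p2:(4,2)->(3,2) | p3:(1,3)->(1,2) | p4:(2,2)->(1,2)
Step 3: p0:(3,1)->(2,1) | p1:escaped | p2:(3,2)->(2,2) | p3:(1,2)->(1,1) | p4:(1,2)->(1,1)
Step 4: p0:(2,1)->(1,1) | p1:escaped | p2:(2,2)->(1,2) | p3:(1,1)->(1,0)->EXIT | p4:(1,1)->(1,0)->EXIT

(1,1) ESCAPED (1,2) ESCAPED ESCAPED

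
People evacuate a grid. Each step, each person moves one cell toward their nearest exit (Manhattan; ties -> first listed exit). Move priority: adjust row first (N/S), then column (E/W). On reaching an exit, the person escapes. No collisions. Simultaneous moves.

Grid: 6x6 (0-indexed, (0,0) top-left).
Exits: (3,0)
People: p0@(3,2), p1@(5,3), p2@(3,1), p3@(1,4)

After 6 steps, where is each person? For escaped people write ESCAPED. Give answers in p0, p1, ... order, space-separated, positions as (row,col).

Step 1: p0:(3,2)->(3,1) | p1:(5,3)->(4,3) | p2:(3,1)->(3,0)->EXIT | p3:(1,4)->(2,4)
Step 2: p0:(3,1)->(3,0)->EXIT | p1:(4,3)->(3,3) | p2:escaped | p3:(2,4)->(3,4)
Step 3: p0:escaped | p1:(3,3)->(3,2) | p2:escaped | p3:(3,4)->(3,3)
Step 4: p0:escaped | p1:(3,2)->(3,1) | p2:escaped | p3:(3,3)->(3,2)
Step 5: p0:escaped | p1:(3,1)->(3,0)->EXIT | p2:escaped | p3:(3,2)->(3,1)
Step 6: p0:escaped | p1:escaped | p2:escaped | p3:(3,1)->(3,0)->EXIT

ESCAPED ESCAPED ESCAPED ESCAPED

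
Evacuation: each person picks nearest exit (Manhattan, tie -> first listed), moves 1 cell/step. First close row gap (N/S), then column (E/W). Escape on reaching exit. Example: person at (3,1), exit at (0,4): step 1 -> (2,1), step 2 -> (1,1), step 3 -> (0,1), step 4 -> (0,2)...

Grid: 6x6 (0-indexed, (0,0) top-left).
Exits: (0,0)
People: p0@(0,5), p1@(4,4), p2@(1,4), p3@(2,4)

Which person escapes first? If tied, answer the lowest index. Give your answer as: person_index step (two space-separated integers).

Answer: 0 5

Derivation:
Step 1: p0:(0,5)->(0,4) | p1:(4,4)->(3,4) | p2:(1,4)->(0,4) | p3:(2,4)->(1,4)
Step 2: p0:(0,4)->(0,3) | p1:(3,4)->(2,4) | p2:(0,4)->(0,3) | p3:(1,4)->(0,4)
Step 3: p0:(0,3)->(0,2) | p1:(2,4)->(1,4) | p2:(0,3)->(0,2) | p3:(0,4)->(0,3)
Step 4: p0:(0,2)->(0,1) | p1:(1,4)->(0,4) | p2:(0,2)->(0,1) | p3:(0,3)->(0,2)
Step 5: p0:(0,1)->(0,0)->EXIT | p1:(0,4)->(0,3) | p2:(0,1)->(0,0)->EXIT | p3:(0,2)->(0,1)
Step 6: p0:escaped | p1:(0,3)->(0,2) | p2:escaped | p3:(0,1)->(0,0)->EXIT
Step 7: p0:escaped | p1:(0,2)->(0,1) | p2:escaped | p3:escaped
Step 8: p0:escaped | p1:(0,1)->(0,0)->EXIT | p2:escaped | p3:escaped
Exit steps: [5, 8, 5, 6]
First to escape: p0 at step 5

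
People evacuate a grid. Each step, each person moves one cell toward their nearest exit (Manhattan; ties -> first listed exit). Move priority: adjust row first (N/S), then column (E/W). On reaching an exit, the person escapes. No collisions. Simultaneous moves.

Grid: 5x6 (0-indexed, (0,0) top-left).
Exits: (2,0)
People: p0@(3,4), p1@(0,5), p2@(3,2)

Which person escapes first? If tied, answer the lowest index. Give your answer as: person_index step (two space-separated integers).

Step 1: p0:(3,4)->(2,4) | p1:(0,5)->(1,5) | p2:(3,2)->(2,2)
Step 2: p0:(2,4)->(2,3) | p1:(1,5)->(2,5) | p2:(2,2)->(2,1)
Step 3: p0:(2,3)->(2,2) | p1:(2,5)->(2,4) | p2:(2,1)->(2,0)->EXIT
Step 4: p0:(2,2)->(2,1) | p1:(2,4)->(2,3) | p2:escaped
Step 5: p0:(2,1)->(2,0)->EXIT | p1:(2,3)->(2,2) | p2:escaped
Step 6: p0:escaped | p1:(2,2)->(2,1) | p2:escaped
Step 7: p0:escaped | p1:(2,1)->(2,0)->EXIT | p2:escaped
Exit steps: [5, 7, 3]
First to escape: p2 at step 3

Answer: 2 3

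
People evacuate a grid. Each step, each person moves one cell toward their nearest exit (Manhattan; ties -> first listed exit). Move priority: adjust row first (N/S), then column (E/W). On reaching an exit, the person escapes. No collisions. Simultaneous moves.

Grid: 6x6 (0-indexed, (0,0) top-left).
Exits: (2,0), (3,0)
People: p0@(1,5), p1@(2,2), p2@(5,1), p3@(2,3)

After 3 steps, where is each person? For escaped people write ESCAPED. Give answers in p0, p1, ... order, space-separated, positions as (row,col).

Step 1: p0:(1,5)->(2,5) | p1:(2,2)->(2,1) | p2:(5,1)->(4,1) | p3:(2,3)->(2,2)
Step 2: p0:(2,5)->(2,4) | p1:(2,1)->(2,0)->EXIT | p2:(4,1)->(3,1) | p3:(2,2)->(2,1)
Step 3: p0:(2,4)->(2,3) | p1:escaped | p2:(3,1)->(3,0)->EXIT | p3:(2,1)->(2,0)->EXIT

(2,3) ESCAPED ESCAPED ESCAPED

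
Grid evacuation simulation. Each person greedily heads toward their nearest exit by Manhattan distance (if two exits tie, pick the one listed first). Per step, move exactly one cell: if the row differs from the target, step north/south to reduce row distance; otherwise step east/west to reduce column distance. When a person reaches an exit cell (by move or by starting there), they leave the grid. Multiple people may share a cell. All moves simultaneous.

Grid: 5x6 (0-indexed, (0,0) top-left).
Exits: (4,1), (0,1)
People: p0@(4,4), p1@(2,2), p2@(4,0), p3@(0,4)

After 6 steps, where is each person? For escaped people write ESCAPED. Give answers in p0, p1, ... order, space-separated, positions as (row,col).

Step 1: p0:(4,4)->(4,3) | p1:(2,2)->(3,2) | p2:(4,0)->(4,1)->EXIT | p3:(0,4)->(0,3)
Step 2: p0:(4,3)->(4,2) | p1:(3,2)->(4,2) | p2:escaped | p3:(0,3)->(0,2)
Step 3: p0:(4,2)->(4,1)->EXIT | p1:(4,2)->(4,1)->EXIT | p2:escaped | p3:(0,2)->(0,1)->EXIT

ESCAPED ESCAPED ESCAPED ESCAPED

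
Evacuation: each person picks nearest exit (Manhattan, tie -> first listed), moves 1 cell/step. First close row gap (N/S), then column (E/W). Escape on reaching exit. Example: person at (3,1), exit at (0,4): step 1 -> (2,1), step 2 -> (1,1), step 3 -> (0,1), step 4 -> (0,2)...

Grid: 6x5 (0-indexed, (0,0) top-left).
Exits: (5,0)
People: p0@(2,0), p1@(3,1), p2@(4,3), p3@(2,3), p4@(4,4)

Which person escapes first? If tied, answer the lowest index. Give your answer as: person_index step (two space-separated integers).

Step 1: p0:(2,0)->(3,0) | p1:(3,1)->(4,1) | p2:(4,3)->(5,3) | p3:(2,3)->(3,3) | p4:(4,4)->(5,4)
Step 2: p0:(3,0)->(4,0) | p1:(4,1)->(5,1) | p2:(5,3)->(5,2) | p3:(3,3)->(4,3) | p4:(5,4)->(5,3)
Step 3: p0:(4,0)->(5,0)->EXIT | p1:(5,1)->(5,0)->EXIT | p2:(5,2)->(5,1) | p3:(4,3)->(5,3) | p4:(5,3)->(5,2)
Step 4: p0:escaped | p1:escaped | p2:(5,1)->(5,0)->EXIT | p3:(5,3)->(5,2) | p4:(5,2)->(5,1)
Step 5: p0:escaped | p1:escaped | p2:escaped | p3:(5,2)->(5,1) | p4:(5,1)->(5,0)->EXIT
Step 6: p0:escaped | p1:escaped | p2:escaped | p3:(5,1)->(5,0)->EXIT | p4:escaped
Exit steps: [3, 3, 4, 6, 5]
First to escape: p0 at step 3

Answer: 0 3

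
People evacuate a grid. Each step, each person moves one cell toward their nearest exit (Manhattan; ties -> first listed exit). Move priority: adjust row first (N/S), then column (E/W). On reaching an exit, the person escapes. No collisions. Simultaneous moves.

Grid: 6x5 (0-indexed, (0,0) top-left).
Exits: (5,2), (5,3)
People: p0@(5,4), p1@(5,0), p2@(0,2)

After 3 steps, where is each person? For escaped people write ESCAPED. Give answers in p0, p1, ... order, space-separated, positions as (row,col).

Step 1: p0:(5,4)->(5,3)->EXIT | p1:(5,0)->(5,1) | p2:(0,2)->(1,2)
Step 2: p0:escaped | p1:(5,1)->(5,2)->EXIT | p2:(1,2)->(2,2)
Step 3: p0:escaped | p1:escaped | p2:(2,2)->(3,2)

ESCAPED ESCAPED (3,2)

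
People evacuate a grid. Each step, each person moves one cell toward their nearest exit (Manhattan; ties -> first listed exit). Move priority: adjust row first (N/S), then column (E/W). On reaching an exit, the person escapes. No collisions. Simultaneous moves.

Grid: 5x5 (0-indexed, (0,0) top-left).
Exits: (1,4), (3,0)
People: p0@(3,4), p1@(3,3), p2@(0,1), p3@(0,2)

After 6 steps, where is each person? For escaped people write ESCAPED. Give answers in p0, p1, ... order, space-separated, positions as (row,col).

Step 1: p0:(3,4)->(2,4) | p1:(3,3)->(2,3) | p2:(0,1)->(1,1) | p3:(0,2)->(1,2)
Step 2: p0:(2,4)->(1,4)->EXIT | p1:(2,3)->(1,3) | p2:(1,1)->(1,2) | p3:(1,2)->(1,3)
Step 3: p0:escaped | p1:(1,3)->(1,4)->EXIT | p2:(1,2)->(1,3) | p3:(1,3)->(1,4)->EXIT
Step 4: p0:escaped | p1:escaped | p2:(1,3)->(1,4)->EXIT | p3:escaped

ESCAPED ESCAPED ESCAPED ESCAPED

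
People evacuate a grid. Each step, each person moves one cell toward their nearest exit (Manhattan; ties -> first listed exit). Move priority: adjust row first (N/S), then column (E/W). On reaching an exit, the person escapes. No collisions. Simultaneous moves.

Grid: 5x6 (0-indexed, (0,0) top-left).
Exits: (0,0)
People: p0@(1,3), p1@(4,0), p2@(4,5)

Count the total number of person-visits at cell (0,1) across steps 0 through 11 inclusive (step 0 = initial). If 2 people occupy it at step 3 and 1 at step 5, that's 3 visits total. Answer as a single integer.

Answer: 2

Derivation:
Step 0: p0@(1,3) p1@(4,0) p2@(4,5) -> at (0,1): 0 [-], cum=0
Step 1: p0@(0,3) p1@(3,0) p2@(3,5) -> at (0,1): 0 [-], cum=0
Step 2: p0@(0,2) p1@(2,0) p2@(2,5) -> at (0,1): 0 [-], cum=0
Step 3: p0@(0,1) p1@(1,0) p2@(1,5) -> at (0,1): 1 [p0], cum=1
Step 4: p0@ESC p1@ESC p2@(0,5) -> at (0,1): 0 [-], cum=1
Step 5: p0@ESC p1@ESC p2@(0,4) -> at (0,1): 0 [-], cum=1
Step 6: p0@ESC p1@ESC p2@(0,3) -> at (0,1): 0 [-], cum=1
Step 7: p0@ESC p1@ESC p2@(0,2) -> at (0,1): 0 [-], cum=1
Step 8: p0@ESC p1@ESC p2@(0,1) -> at (0,1): 1 [p2], cum=2
Step 9: p0@ESC p1@ESC p2@ESC -> at (0,1): 0 [-], cum=2
Total visits = 2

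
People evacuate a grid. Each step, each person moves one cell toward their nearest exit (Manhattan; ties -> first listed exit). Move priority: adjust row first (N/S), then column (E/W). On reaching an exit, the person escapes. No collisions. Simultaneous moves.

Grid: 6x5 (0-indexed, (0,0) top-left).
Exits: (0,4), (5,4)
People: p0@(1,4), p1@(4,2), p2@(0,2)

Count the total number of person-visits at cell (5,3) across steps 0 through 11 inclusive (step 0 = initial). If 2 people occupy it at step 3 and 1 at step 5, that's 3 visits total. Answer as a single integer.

Answer: 1

Derivation:
Step 0: p0@(1,4) p1@(4,2) p2@(0,2) -> at (5,3): 0 [-], cum=0
Step 1: p0@ESC p1@(5,2) p2@(0,3) -> at (5,3): 0 [-], cum=0
Step 2: p0@ESC p1@(5,3) p2@ESC -> at (5,3): 1 [p1], cum=1
Step 3: p0@ESC p1@ESC p2@ESC -> at (5,3): 0 [-], cum=1
Total visits = 1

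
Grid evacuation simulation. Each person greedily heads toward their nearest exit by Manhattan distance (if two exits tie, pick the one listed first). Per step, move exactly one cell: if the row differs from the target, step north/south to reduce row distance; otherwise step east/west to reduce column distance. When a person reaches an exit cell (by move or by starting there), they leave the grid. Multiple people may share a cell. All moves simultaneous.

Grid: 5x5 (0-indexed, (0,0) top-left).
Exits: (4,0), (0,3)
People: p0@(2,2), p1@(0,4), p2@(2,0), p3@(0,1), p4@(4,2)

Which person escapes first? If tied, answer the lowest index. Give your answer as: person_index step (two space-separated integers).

Answer: 1 1

Derivation:
Step 1: p0:(2,2)->(1,2) | p1:(0,4)->(0,3)->EXIT | p2:(2,0)->(3,0) | p3:(0,1)->(0,2) | p4:(4,2)->(4,1)
Step 2: p0:(1,2)->(0,2) | p1:escaped | p2:(3,0)->(4,0)->EXIT | p3:(0,2)->(0,3)->EXIT | p4:(4,1)->(4,0)->EXIT
Step 3: p0:(0,2)->(0,3)->EXIT | p1:escaped | p2:escaped | p3:escaped | p4:escaped
Exit steps: [3, 1, 2, 2, 2]
First to escape: p1 at step 1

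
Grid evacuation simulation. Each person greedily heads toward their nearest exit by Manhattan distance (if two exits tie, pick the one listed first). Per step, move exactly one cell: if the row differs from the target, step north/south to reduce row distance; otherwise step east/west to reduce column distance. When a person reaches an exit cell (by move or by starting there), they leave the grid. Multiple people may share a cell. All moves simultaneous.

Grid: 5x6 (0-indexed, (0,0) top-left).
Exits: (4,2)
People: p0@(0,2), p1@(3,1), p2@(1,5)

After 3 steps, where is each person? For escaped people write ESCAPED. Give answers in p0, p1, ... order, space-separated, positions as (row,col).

Step 1: p0:(0,2)->(1,2) | p1:(3,1)->(4,1) | p2:(1,5)->(2,5)
Step 2: p0:(1,2)->(2,2) | p1:(4,1)->(4,2)->EXIT | p2:(2,5)->(3,5)
Step 3: p0:(2,2)->(3,2) | p1:escaped | p2:(3,5)->(4,5)

(3,2) ESCAPED (4,5)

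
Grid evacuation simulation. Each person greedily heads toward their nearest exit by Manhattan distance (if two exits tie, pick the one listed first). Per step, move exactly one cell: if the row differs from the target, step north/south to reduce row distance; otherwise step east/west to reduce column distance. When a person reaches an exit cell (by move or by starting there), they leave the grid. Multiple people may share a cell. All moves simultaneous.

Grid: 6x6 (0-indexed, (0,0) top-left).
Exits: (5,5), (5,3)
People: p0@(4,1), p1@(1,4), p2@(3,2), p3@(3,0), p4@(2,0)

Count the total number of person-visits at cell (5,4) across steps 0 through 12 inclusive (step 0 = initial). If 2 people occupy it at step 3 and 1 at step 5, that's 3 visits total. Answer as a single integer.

Step 0: p0@(4,1) p1@(1,4) p2@(3,2) p3@(3,0) p4@(2,0) -> at (5,4): 0 [-], cum=0
Step 1: p0@(5,1) p1@(2,4) p2@(4,2) p3@(4,0) p4@(3,0) -> at (5,4): 0 [-], cum=0
Step 2: p0@(5,2) p1@(3,4) p2@(5,2) p3@(5,0) p4@(4,0) -> at (5,4): 0 [-], cum=0
Step 3: p0@ESC p1@(4,4) p2@ESC p3@(5,1) p4@(5,0) -> at (5,4): 0 [-], cum=0
Step 4: p0@ESC p1@(5,4) p2@ESC p3@(5,2) p4@(5,1) -> at (5,4): 1 [p1], cum=1
Step 5: p0@ESC p1@ESC p2@ESC p3@ESC p4@(5,2) -> at (5,4): 0 [-], cum=1
Step 6: p0@ESC p1@ESC p2@ESC p3@ESC p4@ESC -> at (5,4): 0 [-], cum=1
Total visits = 1

Answer: 1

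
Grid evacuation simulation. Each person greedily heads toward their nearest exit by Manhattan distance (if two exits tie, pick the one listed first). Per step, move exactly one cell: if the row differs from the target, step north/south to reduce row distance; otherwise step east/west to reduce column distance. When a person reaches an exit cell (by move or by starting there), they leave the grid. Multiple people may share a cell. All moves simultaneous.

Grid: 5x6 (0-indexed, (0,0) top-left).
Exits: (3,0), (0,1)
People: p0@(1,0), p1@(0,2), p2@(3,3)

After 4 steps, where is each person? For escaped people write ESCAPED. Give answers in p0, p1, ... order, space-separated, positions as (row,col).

Step 1: p0:(1,0)->(2,0) | p1:(0,2)->(0,1)->EXIT | p2:(3,3)->(3,2)
Step 2: p0:(2,0)->(3,0)->EXIT | p1:escaped | p2:(3,2)->(3,1)
Step 3: p0:escaped | p1:escaped | p2:(3,1)->(3,0)->EXIT

ESCAPED ESCAPED ESCAPED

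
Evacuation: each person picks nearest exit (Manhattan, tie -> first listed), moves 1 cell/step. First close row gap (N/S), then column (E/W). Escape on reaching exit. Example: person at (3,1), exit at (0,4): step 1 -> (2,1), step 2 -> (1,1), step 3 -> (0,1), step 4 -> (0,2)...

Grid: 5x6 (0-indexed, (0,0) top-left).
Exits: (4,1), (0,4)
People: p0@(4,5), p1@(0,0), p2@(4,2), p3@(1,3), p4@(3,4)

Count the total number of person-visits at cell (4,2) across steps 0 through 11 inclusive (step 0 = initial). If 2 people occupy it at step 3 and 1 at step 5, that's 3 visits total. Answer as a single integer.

Answer: 2

Derivation:
Step 0: p0@(4,5) p1@(0,0) p2@(4,2) p3@(1,3) p4@(3,4) -> at (4,2): 1 [p2], cum=1
Step 1: p0@(4,4) p1@(0,1) p2@ESC p3@(0,3) p4@(2,4) -> at (4,2): 0 [-], cum=1
Step 2: p0@(4,3) p1@(0,2) p2@ESC p3@ESC p4@(1,4) -> at (4,2): 0 [-], cum=1
Step 3: p0@(4,2) p1@(0,3) p2@ESC p3@ESC p4@ESC -> at (4,2): 1 [p0], cum=2
Step 4: p0@ESC p1@ESC p2@ESC p3@ESC p4@ESC -> at (4,2): 0 [-], cum=2
Total visits = 2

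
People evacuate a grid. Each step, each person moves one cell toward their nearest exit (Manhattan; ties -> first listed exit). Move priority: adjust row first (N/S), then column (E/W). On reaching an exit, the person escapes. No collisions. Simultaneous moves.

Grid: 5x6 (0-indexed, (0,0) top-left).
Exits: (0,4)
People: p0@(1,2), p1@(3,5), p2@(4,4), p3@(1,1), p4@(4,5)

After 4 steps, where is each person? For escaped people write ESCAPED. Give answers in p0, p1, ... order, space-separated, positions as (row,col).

Step 1: p0:(1,2)->(0,2) | p1:(3,5)->(2,5) | p2:(4,4)->(3,4) | p3:(1,1)->(0,1) | p4:(4,5)->(3,5)
Step 2: p0:(0,2)->(0,3) | p1:(2,5)->(1,5) | p2:(3,4)->(2,4) | p3:(0,1)->(0,2) | p4:(3,5)->(2,5)
Step 3: p0:(0,3)->(0,4)->EXIT | p1:(1,5)->(0,5) | p2:(2,4)->(1,4) | p3:(0,2)->(0,3) | p4:(2,5)->(1,5)
Step 4: p0:escaped | p1:(0,5)->(0,4)->EXIT | p2:(1,4)->(0,4)->EXIT | p3:(0,3)->(0,4)->EXIT | p4:(1,5)->(0,5)

ESCAPED ESCAPED ESCAPED ESCAPED (0,5)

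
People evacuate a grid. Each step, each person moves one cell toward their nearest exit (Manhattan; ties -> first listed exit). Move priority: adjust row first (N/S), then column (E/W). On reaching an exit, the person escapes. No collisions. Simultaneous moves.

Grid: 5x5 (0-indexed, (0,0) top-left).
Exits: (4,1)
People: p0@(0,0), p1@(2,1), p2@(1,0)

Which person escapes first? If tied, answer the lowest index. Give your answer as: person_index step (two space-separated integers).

Step 1: p0:(0,0)->(1,0) | p1:(2,1)->(3,1) | p2:(1,0)->(2,0)
Step 2: p0:(1,0)->(2,0) | p1:(3,1)->(4,1)->EXIT | p2:(2,0)->(3,0)
Step 3: p0:(2,0)->(3,0) | p1:escaped | p2:(3,0)->(4,0)
Step 4: p0:(3,0)->(4,0) | p1:escaped | p2:(4,0)->(4,1)->EXIT
Step 5: p0:(4,0)->(4,1)->EXIT | p1:escaped | p2:escaped
Exit steps: [5, 2, 4]
First to escape: p1 at step 2

Answer: 1 2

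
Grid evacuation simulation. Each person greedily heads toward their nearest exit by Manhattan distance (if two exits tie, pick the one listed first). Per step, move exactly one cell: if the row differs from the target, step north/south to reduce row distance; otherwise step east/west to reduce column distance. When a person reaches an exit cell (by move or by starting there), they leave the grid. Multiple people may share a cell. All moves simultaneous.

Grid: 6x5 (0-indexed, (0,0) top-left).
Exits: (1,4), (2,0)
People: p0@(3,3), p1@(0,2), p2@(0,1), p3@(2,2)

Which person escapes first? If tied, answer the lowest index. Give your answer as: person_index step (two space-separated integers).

Answer: 3 2

Derivation:
Step 1: p0:(3,3)->(2,3) | p1:(0,2)->(1,2) | p2:(0,1)->(1,1) | p3:(2,2)->(2,1)
Step 2: p0:(2,3)->(1,3) | p1:(1,2)->(1,3) | p2:(1,1)->(2,1) | p3:(2,1)->(2,0)->EXIT
Step 3: p0:(1,3)->(1,4)->EXIT | p1:(1,3)->(1,4)->EXIT | p2:(2,1)->(2,0)->EXIT | p3:escaped
Exit steps: [3, 3, 3, 2]
First to escape: p3 at step 2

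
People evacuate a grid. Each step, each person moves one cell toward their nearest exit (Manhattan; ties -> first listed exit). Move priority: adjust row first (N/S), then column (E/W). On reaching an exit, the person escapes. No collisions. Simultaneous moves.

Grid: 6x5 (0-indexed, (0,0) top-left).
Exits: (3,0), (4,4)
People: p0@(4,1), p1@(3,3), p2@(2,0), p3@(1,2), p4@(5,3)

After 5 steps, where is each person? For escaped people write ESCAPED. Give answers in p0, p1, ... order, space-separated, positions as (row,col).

Step 1: p0:(4,1)->(3,1) | p1:(3,3)->(4,3) | p2:(2,0)->(3,0)->EXIT | p3:(1,2)->(2,2) | p4:(5,3)->(4,3)
Step 2: p0:(3,1)->(3,0)->EXIT | p1:(4,3)->(4,4)->EXIT | p2:escaped | p3:(2,2)->(3,2) | p4:(4,3)->(4,4)->EXIT
Step 3: p0:escaped | p1:escaped | p2:escaped | p3:(3,2)->(3,1) | p4:escaped
Step 4: p0:escaped | p1:escaped | p2:escaped | p3:(3,1)->(3,0)->EXIT | p4:escaped

ESCAPED ESCAPED ESCAPED ESCAPED ESCAPED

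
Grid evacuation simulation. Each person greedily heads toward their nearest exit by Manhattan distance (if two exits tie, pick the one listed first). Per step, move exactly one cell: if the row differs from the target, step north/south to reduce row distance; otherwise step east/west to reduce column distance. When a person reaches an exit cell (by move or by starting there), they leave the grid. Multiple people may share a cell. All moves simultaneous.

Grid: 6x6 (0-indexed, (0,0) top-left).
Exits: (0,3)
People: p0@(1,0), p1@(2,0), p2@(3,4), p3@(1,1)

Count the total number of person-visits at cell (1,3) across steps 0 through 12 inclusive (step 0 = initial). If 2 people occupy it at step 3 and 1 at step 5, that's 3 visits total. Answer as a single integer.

Answer: 0

Derivation:
Step 0: p0@(1,0) p1@(2,0) p2@(3,4) p3@(1,1) -> at (1,3): 0 [-], cum=0
Step 1: p0@(0,0) p1@(1,0) p2@(2,4) p3@(0,1) -> at (1,3): 0 [-], cum=0
Step 2: p0@(0,1) p1@(0,0) p2@(1,4) p3@(0,2) -> at (1,3): 0 [-], cum=0
Step 3: p0@(0,2) p1@(0,1) p2@(0,4) p3@ESC -> at (1,3): 0 [-], cum=0
Step 4: p0@ESC p1@(0,2) p2@ESC p3@ESC -> at (1,3): 0 [-], cum=0
Step 5: p0@ESC p1@ESC p2@ESC p3@ESC -> at (1,3): 0 [-], cum=0
Total visits = 0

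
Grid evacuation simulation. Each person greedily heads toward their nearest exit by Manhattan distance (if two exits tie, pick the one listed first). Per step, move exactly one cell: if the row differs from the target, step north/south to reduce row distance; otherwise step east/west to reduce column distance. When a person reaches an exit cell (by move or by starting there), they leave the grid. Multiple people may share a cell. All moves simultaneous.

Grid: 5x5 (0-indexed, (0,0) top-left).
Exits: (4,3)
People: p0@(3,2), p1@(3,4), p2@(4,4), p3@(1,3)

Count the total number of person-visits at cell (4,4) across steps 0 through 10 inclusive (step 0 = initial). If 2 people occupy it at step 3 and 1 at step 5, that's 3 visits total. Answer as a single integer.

Step 0: p0@(3,2) p1@(3,4) p2@(4,4) p3@(1,3) -> at (4,4): 1 [p2], cum=1
Step 1: p0@(4,2) p1@(4,4) p2@ESC p3@(2,3) -> at (4,4): 1 [p1], cum=2
Step 2: p0@ESC p1@ESC p2@ESC p3@(3,3) -> at (4,4): 0 [-], cum=2
Step 3: p0@ESC p1@ESC p2@ESC p3@ESC -> at (4,4): 0 [-], cum=2
Total visits = 2

Answer: 2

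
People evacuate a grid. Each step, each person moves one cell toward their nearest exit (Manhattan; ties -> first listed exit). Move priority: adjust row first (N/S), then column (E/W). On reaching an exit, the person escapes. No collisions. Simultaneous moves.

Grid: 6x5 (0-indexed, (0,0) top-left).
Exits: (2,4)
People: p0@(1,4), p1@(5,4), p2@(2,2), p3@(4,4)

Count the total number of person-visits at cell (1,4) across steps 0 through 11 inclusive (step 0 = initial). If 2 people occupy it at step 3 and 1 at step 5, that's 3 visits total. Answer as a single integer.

Answer: 1

Derivation:
Step 0: p0@(1,4) p1@(5,4) p2@(2,2) p3@(4,4) -> at (1,4): 1 [p0], cum=1
Step 1: p0@ESC p1@(4,4) p2@(2,3) p3@(3,4) -> at (1,4): 0 [-], cum=1
Step 2: p0@ESC p1@(3,4) p2@ESC p3@ESC -> at (1,4): 0 [-], cum=1
Step 3: p0@ESC p1@ESC p2@ESC p3@ESC -> at (1,4): 0 [-], cum=1
Total visits = 1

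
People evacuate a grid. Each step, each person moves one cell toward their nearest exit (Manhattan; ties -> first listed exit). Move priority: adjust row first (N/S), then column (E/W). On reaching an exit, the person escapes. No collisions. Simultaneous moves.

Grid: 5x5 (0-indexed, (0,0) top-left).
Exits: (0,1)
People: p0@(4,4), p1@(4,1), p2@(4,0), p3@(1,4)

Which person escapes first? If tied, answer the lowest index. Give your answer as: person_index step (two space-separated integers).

Step 1: p0:(4,4)->(3,4) | p1:(4,1)->(3,1) | p2:(4,0)->(3,0) | p3:(1,4)->(0,4)
Step 2: p0:(3,4)->(2,4) | p1:(3,1)->(2,1) | p2:(3,0)->(2,0) | p3:(0,4)->(0,3)
Step 3: p0:(2,4)->(1,4) | p1:(2,1)->(1,1) | p2:(2,0)->(1,0) | p3:(0,3)->(0,2)
Step 4: p0:(1,4)->(0,4) | p1:(1,1)->(0,1)->EXIT | p2:(1,0)->(0,0) | p3:(0,2)->(0,1)->EXIT
Step 5: p0:(0,4)->(0,3) | p1:escaped | p2:(0,0)->(0,1)->EXIT | p3:escaped
Step 6: p0:(0,3)->(0,2) | p1:escaped | p2:escaped | p3:escaped
Step 7: p0:(0,2)->(0,1)->EXIT | p1:escaped | p2:escaped | p3:escaped
Exit steps: [7, 4, 5, 4]
First to escape: p1 at step 4

Answer: 1 4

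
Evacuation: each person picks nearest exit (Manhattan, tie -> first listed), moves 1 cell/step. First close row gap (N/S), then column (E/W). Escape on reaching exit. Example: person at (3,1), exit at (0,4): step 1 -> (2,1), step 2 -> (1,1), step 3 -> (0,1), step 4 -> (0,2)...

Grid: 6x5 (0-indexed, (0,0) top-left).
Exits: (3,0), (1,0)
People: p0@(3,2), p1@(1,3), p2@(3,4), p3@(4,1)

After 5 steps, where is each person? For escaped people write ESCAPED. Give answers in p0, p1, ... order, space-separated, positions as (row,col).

Step 1: p0:(3,2)->(3,1) | p1:(1,3)->(1,2) | p2:(3,4)->(3,3) | p3:(4,1)->(3,1)
Step 2: p0:(3,1)->(3,0)->EXIT | p1:(1,2)->(1,1) | p2:(3,3)->(3,2) | p3:(3,1)->(3,0)->EXIT
Step 3: p0:escaped | p1:(1,1)->(1,0)->EXIT | p2:(3,2)->(3,1) | p3:escaped
Step 4: p0:escaped | p1:escaped | p2:(3,1)->(3,0)->EXIT | p3:escaped

ESCAPED ESCAPED ESCAPED ESCAPED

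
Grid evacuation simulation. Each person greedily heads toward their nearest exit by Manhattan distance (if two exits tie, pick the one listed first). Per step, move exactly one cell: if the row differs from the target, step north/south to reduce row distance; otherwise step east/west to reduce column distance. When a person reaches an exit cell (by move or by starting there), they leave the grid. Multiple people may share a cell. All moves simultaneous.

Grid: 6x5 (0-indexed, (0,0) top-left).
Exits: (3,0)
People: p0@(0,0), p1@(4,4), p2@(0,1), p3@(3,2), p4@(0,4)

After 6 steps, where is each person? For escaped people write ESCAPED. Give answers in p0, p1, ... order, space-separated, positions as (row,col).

Step 1: p0:(0,0)->(1,0) | p1:(4,4)->(3,4) | p2:(0,1)->(1,1) | p3:(3,2)->(3,1) | p4:(0,4)->(1,4)
Step 2: p0:(1,0)->(2,0) | p1:(3,4)->(3,3) | p2:(1,1)->(2,1) | p3:(3,1)->(3,0)->EXIT | p4:(1,4)->(2,4)
Step 3: p0:(2,0)->(3,0)->EXIT | p1:(3,3)->(3,2) | p2:(2,1)->(3,1) | p3:escaped | p4:(2,4)->(3,4)
Step 4: p0:escaped | p1:(3,2)->(3,1) | p2:(3,1)->(3,0)->EXIT | p3:escaped | p4:(3,4)->(3,3)
Step 5: p0:escaped | p1:(3,1)->(3,0)->EXIT | p2:escaped | p3:escaped | p4:(3,3)->(3,2)
Step 6: p0:escaped | p1:escaped | p2:escaped | p3:escaped | p4:(3,2)->(3,1)

ESCAPED ESCAPED ESCAPED ESCAPED (3,1)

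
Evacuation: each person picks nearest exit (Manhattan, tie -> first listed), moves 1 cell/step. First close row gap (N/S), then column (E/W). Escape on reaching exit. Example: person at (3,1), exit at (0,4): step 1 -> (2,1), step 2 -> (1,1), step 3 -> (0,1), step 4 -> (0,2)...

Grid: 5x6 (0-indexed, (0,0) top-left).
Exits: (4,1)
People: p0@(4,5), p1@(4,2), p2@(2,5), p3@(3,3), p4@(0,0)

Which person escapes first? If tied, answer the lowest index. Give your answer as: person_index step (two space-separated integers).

Step 1: p0:(4,5)->(4,4) | p1:(4,2)->(4,1)->EXIT | p2:(2,5)->(3,5) | p3:(3,3)->(4,3) | p4:(0,0)->(1,0)
Step 2: p0:(4,4)->(4,3) | p1:escaped | p2:(3,5)->(4,5) | p3:(4,3)->(4,2) | p4:(1,0)->(2,0)
Step 3: p0:(4,3)->(4,2) | p1:escaped | p2:(4,5)->(4,4) | p3:(4,2)->(4,1)->EXIT | p4:(2,0)->(3,0)
Step 4: p0:(4,2)->(4,1)->EXIT | p1:escaped | p2:(4,4)->(4,3) | p3:escaped | p4:(3,0)->(4,0)
Step 5: p0:escaped | p1:escaped | p2:(4,3)->(4,2) | p3:escaped | p4:(4,0)->(4,1)->EXIT
Step 6: p0:escaped | p1:escaped | p2:(4,2)->(4,1)->EXIT | p3:escaped | p4:escaped
Exit steps: [4, 1, 6, 3, 5]
First to escape: p1 at step 1

Answer: 1 1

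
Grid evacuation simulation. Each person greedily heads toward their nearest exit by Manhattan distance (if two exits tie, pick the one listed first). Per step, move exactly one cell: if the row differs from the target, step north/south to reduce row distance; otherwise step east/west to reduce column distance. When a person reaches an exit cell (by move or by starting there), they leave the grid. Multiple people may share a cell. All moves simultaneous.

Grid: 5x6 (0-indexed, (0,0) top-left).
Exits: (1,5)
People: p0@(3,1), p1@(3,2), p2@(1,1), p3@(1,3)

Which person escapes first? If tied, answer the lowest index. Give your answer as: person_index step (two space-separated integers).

Step 1: p0:(3,1)->(2,1) | p1:(3,2)->(2,2) | p2:(1,1)->(1,2) | p3:(1,3)->(1,4)
Step 2: p0:(2,1)->(1,1) | p1:(2,2)->(1,2) | p2:(1,2)->(1,3) | p3:(1,4)->(1,5)->EXIT
Step 3: p0:(1,1)->(1,2) | p1:(1,2)->(1,3) | p2:(1,3)->(1,4) | p3:escaped
Step 4: p0:(1,2)->(1,3) | p1:(1,3)->(1,4) | p2:(1,4)->(1,5)->EXIT | p3:escaped
Step 5: p0:(1,3)->(1,4) | p1:(1,4)->(1,5)->EXIT | p2:escaped | p3:escaped
Step 6: p0:(1,4)->(1,5)->EXIT | p1:escaped | p2:escaped | p3:escaped
Exit steps: [6, 5, 4, 2]
First to escape: p3 at step 2

Answer: 3 2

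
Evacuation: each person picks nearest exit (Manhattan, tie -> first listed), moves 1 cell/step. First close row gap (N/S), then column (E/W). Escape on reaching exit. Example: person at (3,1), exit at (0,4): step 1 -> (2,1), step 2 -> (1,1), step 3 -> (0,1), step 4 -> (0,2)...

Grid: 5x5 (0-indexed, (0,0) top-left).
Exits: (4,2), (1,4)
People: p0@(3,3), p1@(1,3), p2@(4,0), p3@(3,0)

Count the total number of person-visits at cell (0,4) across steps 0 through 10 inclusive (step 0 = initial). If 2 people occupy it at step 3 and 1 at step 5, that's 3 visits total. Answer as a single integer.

Step 0: p0@(3,3) p1@(1,3) p2@(4,0) p3@(3,0) -> at (0,4): 0 [-], cum=0
Step 1: p0@(4,3) p1@ESC p2@(4,1) p3@(4,0) -> at (0,4): 0 [-], cum=0
Step 2: p0@ESC p1@ESC p2@ESC p3@(4,1) -> at (0,4): 0 [-], cum=0
Step 3: p0@ESC p1@ESC p2@ESC p3@ESC -> at (0,4): 0 [-], cum=0
Total visits = 0

Answer: 0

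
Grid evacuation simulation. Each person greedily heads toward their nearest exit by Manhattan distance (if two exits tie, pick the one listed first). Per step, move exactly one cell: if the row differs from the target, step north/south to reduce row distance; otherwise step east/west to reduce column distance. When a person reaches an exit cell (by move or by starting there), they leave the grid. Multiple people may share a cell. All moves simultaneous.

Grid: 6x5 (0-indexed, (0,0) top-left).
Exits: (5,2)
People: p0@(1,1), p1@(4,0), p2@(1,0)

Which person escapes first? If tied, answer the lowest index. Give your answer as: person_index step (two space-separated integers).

Answer: 1 3

Derivation:
Step 1: p0:(1,1)->(2,1) | p1:(4,0)->(5,0) | p2:(1,0)->(2,0)
Step 2: p0:(2,1)->(3,1) | p1:(5,0)->(5,1) | p2:(2,0)->(3,0)
Step 3: p0:(3,1)->(4,1) | p1:(5,1)->(5,2)->EXIT | p2:(3,0)->(4,0)
Step 4: p0:(4,1)->(5,1) | p1:escaped | p2:(4,0)->(5,0)
Step 5: p0:(5,1)->(5,2)->EXIT | p1:escaped | p2:(5,0)->(5,1)
Step 6: p0:escaped | p1:escaped | p2:(5,1)->(5,2)->EXIT
Exit steps: [5, 3, 6]
First to escape: p1 at step 3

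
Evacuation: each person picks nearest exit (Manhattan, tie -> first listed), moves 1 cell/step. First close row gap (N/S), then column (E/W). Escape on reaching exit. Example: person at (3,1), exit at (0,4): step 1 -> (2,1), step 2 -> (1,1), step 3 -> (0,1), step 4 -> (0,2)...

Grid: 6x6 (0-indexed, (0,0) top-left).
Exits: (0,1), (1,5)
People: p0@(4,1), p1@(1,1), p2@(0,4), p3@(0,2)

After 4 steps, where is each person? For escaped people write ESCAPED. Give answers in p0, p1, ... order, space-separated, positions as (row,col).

Step 1: p0:(4,1)->(3,1) | p1:(1,1)->(0,1)->EXIT | p2:(0,4)->(1,4) | p3:(0,2)->(0,1)->EXIT
Step 2: p0:(3,1)->(2,1) | p1:escaped | p2:(1,4)->(1,5)->EXIT | p3:escaped
Step 3: p0:(2,1)->(1,1) | p1:escaped | p2:escaped | p3:escaped
Step 4: p0:(1,1)->(0,1)->EXIT | p1:escaped | p2:escaped | p3:escaped

ESCAPED ESCAPED ESCAPED ESCAPED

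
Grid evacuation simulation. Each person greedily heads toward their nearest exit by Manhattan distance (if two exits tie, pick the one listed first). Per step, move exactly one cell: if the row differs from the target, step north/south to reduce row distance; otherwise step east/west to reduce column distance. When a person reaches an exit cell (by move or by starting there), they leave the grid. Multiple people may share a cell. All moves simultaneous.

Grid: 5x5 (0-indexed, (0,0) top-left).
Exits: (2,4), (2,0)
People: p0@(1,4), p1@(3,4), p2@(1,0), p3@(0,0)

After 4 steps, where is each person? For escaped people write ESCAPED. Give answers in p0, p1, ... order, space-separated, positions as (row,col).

Step 1: p0:(1,4)->(2,4)->EXIT | p1:(3,4)->(2,4)->EXIT | p2:(1,0)->(2,0)->EXIT | p3:(0,0)->(1,0)
Step 2: p0:escaped | p1:escaped | p2:escaped | p3:(1,0)->(2,0)->EXIT

ESCAPED ESCAPED ESCAPED ESCAPED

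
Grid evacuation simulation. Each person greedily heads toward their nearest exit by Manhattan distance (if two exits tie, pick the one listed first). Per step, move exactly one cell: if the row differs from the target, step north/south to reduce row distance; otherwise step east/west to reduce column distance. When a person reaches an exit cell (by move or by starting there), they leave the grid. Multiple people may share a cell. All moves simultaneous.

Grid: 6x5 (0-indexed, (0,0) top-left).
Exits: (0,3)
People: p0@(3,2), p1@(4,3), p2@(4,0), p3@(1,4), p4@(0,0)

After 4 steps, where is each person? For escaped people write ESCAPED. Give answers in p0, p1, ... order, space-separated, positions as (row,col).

Step 1: p0:(3,2)->(2,2) | p1:(4,3)->(3,3) | p2:(4,0)->(3,0) | p3:(1,4)->(0,4) | p4:(0,0)->(0,1)
Step 2: p0:(2,2)->(1,2) | p1:(3,3)->(2,3) | p2:(3,0)->(2,0) | p3:(0,4)->(0,3)->EXIT | p4:(0,1)->(0,2)
Step 3: p0:(1,2)->(0,2) | p1:(2,3)->(1,3) | p2:(2,0)->(1,0) | p3:escaped | p4:(0,2)->(0,3)->EXIT
Step 4: p0:(0,2)->(0,3)->EXIT | p1:(1,3)->(0,3)->EXIT | p2:(1,0)->(0,0) | p3:escaped | p4:escaped

ESCAPED ESCAPED (0,0) ESCAPED ESCAPED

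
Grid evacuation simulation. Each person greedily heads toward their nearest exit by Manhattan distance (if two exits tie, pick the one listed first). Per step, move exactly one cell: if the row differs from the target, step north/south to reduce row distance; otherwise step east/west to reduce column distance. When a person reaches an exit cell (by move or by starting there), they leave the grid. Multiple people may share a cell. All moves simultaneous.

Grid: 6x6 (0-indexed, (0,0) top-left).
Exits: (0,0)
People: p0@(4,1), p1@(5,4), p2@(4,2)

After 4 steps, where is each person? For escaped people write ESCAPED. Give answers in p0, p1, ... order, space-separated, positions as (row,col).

Step 1: p0:(4,1)->(3,1) | p1:(5,4)->(4,4) | p2:(4,2)->(3,2)
Step 2: p0:(3,1)->(2,1) | p1:(4,4)->(3,4) | p2:(3,2)->(2,2)
Step 3: p0:(2,1)->(1,1) | p1:(3,4)->(2,4) | p2:(2,2)->(1,2)
Step 4: p0:(1,1)->(0,1) | p1:(2,4)->(1,4) | p2:(1,2)->(0,2)

(0,1) (1,4) (0,2)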